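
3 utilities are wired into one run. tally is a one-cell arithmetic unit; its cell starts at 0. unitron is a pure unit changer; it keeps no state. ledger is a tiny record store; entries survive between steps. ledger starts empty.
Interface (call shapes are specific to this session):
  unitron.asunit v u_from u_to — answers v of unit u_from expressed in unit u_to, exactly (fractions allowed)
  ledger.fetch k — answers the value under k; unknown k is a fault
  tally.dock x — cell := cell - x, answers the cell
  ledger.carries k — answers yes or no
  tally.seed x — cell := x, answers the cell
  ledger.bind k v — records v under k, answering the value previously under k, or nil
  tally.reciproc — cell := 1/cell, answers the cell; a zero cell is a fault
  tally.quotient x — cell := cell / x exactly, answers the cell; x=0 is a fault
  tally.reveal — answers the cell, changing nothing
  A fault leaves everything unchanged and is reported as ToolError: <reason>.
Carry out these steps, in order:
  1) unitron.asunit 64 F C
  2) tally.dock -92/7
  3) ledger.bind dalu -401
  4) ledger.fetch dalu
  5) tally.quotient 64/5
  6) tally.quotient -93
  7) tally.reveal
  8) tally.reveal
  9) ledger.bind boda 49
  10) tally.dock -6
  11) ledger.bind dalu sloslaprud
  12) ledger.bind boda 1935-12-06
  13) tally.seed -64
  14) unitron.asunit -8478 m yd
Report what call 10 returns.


Answer: 62381/10416

Derivation:
Step: unitron.asunit[v=64; u_from=F; u_to=C]
Result: 160/9
Step: tally.dock[x=-92/7]
Result: 92/7
Step: ledger.bind[k=dalu; v=-401]
Result: nil
Step: ledger.fetch[k=dalu]
Result: -401
Step: tally.quotient[x=64/5]
Result: 115/112
Step: tally.quotient[x=-93]
Result: -115/10416
Step: tally.reveal[]
Result: -115/10416
Step: tally.reveal[]
Result: -115/10416
Step: ledger.bind[k=boda; v=49]
Result: nil
Step: tally.dock[x=-6]
Result: 62381/10416
Step: ledger.bind[k=dalu; v=sloslaprud]
Result: -401
Step: ledger.bind[k=boda; v=1935-12-06]
Result: 49
Step: tally.seed[x=-64]
Result: -64
Step: unitron.asunit[v=-8478; u_from=m; u_to=yd]
Result: -1177500/127


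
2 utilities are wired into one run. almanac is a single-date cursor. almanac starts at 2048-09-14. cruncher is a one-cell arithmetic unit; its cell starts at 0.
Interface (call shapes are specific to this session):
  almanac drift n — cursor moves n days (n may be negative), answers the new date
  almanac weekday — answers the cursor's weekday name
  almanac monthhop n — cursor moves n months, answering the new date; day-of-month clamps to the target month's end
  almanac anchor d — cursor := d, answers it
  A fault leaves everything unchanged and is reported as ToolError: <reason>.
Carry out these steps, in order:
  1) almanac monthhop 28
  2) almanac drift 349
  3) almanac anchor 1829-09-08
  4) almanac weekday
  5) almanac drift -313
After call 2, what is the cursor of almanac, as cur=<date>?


Answer: cur=2051-12-29

Derivation:
% almanac monthhop n=28
[out] 2051-01-14
% almanac drift n=349
[out] 2051-12-29
% almanac anchor d=1829-09-08
[out] 1829-09-08
% almanac weekday
[out] Tuesday
% almanac drift n=-313
[out] 1828-10-30


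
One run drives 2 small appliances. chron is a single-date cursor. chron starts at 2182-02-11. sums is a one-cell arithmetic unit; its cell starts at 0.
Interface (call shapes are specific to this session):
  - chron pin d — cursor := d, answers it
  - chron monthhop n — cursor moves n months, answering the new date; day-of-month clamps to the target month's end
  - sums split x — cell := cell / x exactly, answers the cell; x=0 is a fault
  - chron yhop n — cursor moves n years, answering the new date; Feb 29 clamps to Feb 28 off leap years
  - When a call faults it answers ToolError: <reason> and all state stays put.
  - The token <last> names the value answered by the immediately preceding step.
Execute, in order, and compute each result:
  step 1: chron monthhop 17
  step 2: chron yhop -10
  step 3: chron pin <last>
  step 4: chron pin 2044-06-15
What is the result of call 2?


I use chron monthhop on n: 17, → 2183-07-11.
Calling chron yhop on n: -10, → 2173-07-11.
Then chron pin on d: <last>: 2173-07-11.
I invoke chron pin on d: 2044-06-15, and see 2044-06-15.

Answer: 2173-07-11


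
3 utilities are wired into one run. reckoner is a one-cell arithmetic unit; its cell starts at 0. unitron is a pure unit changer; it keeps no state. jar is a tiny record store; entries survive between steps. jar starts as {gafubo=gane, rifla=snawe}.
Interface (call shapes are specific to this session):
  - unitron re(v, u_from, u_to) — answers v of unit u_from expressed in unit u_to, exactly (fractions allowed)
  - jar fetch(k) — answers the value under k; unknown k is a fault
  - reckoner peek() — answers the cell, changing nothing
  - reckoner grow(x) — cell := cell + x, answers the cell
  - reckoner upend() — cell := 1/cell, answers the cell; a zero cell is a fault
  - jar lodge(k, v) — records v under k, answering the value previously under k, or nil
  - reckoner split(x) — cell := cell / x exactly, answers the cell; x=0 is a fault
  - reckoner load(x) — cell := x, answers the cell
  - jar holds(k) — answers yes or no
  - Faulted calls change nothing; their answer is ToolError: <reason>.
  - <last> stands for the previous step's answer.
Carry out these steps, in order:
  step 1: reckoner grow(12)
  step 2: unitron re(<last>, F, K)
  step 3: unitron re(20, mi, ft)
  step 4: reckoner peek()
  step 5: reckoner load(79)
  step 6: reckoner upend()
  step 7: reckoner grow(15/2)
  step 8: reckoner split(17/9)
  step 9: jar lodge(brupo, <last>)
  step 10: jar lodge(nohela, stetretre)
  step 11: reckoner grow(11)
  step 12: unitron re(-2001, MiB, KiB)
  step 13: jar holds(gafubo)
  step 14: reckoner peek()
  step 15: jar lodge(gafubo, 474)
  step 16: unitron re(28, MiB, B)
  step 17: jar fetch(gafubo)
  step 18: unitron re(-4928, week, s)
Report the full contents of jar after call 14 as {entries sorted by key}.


Step: reckoner grow[x: 12]
Result: 12
Step: unitron re[v: <last>; u_from: F; u_to: K]
Result: 47167/180
Step: unitron re[v: 20; u_from: mi; u_to: ft]
Result: 105600
Step: reckoner peek[]
Result: 12
Step: reckoner load[x: 79]
Result: 79
Step: reckoner upend[]
Result: 1/79
Step: reckoner grow[x: 15/2]
Result: 1187/158
Step: reckoner split[x: 17/9]
Result: 10683/2686
Step: jar lodge[k: brupo; v: <last>]
Result: nil
Step: jar lodge[k: nohela; v: stetretre]
Result: nil
Step: reckoner grow[x: 11]
Result: 40229/2686
Step: unitron re[v: -2001; u_from: MiB; u_to: KiB]
Result: -2049024
Step: jar holds[k: gafubo]
Result: yes
Step: reckoner peek[]
Result: 40229/2686
Step: jar lodge[k: gafubo; v: 474]
Result: gane
Step: unitron re[v: 28; u_from: MiB; u_to: B]
Result: 29360128
Step: jar fetch[k: gafubo]
Result: 474
Step: unitron re[v: -4928; u_from: week; u_to: s]
Result: -2980454400

Answer: {brupo=10683/2686, gafubo=gane, nohela=stetretre, rifla=snawe}


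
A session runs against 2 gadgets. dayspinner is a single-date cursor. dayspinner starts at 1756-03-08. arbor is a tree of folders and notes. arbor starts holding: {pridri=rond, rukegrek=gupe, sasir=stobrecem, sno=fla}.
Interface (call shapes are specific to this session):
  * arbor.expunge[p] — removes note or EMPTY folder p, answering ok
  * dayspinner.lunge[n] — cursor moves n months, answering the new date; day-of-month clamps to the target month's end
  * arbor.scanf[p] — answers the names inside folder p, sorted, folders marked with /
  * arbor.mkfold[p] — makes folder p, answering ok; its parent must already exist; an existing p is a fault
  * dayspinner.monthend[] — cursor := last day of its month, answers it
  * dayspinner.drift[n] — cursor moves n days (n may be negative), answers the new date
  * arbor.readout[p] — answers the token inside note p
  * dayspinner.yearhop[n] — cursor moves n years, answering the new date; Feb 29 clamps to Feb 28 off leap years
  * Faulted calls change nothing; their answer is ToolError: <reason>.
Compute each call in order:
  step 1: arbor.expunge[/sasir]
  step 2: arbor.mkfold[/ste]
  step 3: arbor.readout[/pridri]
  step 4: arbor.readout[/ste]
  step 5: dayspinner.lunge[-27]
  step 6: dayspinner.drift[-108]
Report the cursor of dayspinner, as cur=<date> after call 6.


Answer: cur=1753-08-22

Derivation:
I call expunge on p→/sasir, and get ok.
Now I run mkfold on p→/ste, yielding ok.
I run readout on p→/pridri, — result: rond.
I call readout on p→/ste, which returns ToolError: is a directory.
Calling lunge on n→-27, giving 1753-12-08.
I use drift on n→-108, yielding 1753-08-22.


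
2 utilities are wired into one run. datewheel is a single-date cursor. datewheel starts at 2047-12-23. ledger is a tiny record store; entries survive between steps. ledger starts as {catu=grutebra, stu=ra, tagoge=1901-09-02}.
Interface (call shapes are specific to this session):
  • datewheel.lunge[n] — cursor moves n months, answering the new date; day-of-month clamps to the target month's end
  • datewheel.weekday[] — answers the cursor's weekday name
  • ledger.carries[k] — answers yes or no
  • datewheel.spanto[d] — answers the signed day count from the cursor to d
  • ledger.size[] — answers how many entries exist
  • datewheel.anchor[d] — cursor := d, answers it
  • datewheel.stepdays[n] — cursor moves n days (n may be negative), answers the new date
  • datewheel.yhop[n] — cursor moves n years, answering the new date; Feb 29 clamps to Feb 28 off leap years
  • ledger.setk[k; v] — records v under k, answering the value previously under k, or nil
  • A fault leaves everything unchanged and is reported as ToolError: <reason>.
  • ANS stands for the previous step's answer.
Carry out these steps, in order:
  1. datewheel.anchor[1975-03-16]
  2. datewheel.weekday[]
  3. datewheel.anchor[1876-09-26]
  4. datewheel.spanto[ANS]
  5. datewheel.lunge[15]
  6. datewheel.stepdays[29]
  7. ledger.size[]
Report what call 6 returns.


Answer: 1878-01-24

Derivation:
Do: datewheel.anchor[d→1975-03-16]
See: 1975-03-16
Do: datewheel.weekday[]
See: Sunday
Do: datewheel.anchor[d→1876-09-26]
See: 1876-09-26
Do: datewheel.spanto[d→ANS]
See: 0
Do: datewheel.lunge[n→15]
See: 1877-12-26
Do: datewheel.stepdays[n→29]
See: 1878-01-24
Do: ledger.size[]
See: 3


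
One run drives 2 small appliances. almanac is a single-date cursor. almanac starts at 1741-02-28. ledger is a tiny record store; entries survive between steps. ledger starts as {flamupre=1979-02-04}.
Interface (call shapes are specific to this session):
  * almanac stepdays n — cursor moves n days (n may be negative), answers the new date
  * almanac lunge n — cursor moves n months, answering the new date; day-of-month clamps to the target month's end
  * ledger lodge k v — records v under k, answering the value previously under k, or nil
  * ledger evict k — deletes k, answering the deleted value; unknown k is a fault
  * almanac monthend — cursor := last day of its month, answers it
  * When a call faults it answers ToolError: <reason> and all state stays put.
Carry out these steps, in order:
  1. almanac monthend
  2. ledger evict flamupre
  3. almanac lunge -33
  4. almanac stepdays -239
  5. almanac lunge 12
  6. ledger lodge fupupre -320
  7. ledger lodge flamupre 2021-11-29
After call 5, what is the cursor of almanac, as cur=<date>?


;; almanac monthend() -> 1741-02-28
;; ledger evict(flamupre) -> 1979-02-04
;; almanac lunge(-33) -> 1738-05-28
;; almanac stepdays(-239) -> 1737-10-01
;; almanac lunge(12) -> 1738-10-01
;; ledger lodge(fupupre, -320) -> nil
;; ledger lodge(flamupre, 2021-11-29) -> nil

Answer: cur=1738-10-01


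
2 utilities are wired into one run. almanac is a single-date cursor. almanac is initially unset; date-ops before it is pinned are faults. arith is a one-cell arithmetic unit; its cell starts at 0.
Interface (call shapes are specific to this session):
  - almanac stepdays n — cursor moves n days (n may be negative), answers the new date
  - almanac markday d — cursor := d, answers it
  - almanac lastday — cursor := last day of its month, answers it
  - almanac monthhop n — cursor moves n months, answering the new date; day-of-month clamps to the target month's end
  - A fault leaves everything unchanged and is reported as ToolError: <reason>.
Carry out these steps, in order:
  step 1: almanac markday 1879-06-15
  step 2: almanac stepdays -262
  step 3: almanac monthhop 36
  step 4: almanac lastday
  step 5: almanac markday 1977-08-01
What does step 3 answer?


Answer: 1881-09-26

Derivation:
# 1. almanac markday(d: 1879-06-15) -> 1879-06-15
# 2. almanac stepdays(n: -262) -> 1878-09-26
# 3. almanac monthhop(n: 36) -> 1881-09-26
# 4. almanac lastday() -> 1881-09-30
# 5. almanac markday(d: 1977-08-01) -> 1977-08-01


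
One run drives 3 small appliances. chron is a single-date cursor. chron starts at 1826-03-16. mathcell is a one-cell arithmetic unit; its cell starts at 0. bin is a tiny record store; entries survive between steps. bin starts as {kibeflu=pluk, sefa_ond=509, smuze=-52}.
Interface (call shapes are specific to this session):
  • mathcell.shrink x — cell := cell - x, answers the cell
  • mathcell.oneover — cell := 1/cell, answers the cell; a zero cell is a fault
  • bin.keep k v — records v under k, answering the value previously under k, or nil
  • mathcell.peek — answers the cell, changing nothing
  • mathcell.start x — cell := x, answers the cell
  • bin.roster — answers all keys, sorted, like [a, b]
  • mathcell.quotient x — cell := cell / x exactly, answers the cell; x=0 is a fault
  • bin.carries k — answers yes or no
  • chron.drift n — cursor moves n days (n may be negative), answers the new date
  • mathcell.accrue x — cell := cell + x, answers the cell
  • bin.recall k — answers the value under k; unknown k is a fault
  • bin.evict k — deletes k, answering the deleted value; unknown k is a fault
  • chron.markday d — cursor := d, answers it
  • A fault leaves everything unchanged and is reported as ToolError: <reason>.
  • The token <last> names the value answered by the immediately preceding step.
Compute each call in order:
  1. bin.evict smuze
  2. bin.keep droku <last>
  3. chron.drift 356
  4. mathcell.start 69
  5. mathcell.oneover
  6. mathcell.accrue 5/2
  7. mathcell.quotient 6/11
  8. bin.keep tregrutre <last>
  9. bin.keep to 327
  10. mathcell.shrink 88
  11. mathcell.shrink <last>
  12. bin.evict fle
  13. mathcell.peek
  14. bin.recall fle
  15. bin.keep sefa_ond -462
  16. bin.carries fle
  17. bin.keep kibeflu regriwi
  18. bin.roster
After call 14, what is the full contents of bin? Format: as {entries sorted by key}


→ bin.evict(k→smuze)
← -52
→ bin.keep(k→droku, v→<last>)
← nil
→ chron.drift(n→356)
← 1827-03-07
→ mathcell.start(x→69)
← 69
→ mathcell.oneover()
← 1/69
→ mathcell.accrue(x→5/2)
← 347/138
→ mathcell.quotient(x→6/11)
← 3817/828
→ bin.keep(k→tregrutre, v→<last>)
← nil
→ bin.keep(k→to, v→327)
← nil
→ mathcell.shrink(x→88)
← -69047/828
→ mathcell.shrink(x→<last>)
← 0
→ bin.evict(k→fle)
← ToolError: no such key fle
→ mathcell.peek()
← 0
→ bin.recall(k→fle)
← ToolError: no such key fle
→ bin.keep(k→sefa_ond, v→-462)
← 509
→ bin.carries(k→fle)
← no
→ bin.keep(k→kibeflu, v→regriwi)
← pluk
→ bin.roster()
← [droku, kibeflu, sefa_ond, to, tregrutre]

Answer: {droku=-52, kibeflu=pluk, sefa_ond=509, to=327, tregrutre=3817/828}


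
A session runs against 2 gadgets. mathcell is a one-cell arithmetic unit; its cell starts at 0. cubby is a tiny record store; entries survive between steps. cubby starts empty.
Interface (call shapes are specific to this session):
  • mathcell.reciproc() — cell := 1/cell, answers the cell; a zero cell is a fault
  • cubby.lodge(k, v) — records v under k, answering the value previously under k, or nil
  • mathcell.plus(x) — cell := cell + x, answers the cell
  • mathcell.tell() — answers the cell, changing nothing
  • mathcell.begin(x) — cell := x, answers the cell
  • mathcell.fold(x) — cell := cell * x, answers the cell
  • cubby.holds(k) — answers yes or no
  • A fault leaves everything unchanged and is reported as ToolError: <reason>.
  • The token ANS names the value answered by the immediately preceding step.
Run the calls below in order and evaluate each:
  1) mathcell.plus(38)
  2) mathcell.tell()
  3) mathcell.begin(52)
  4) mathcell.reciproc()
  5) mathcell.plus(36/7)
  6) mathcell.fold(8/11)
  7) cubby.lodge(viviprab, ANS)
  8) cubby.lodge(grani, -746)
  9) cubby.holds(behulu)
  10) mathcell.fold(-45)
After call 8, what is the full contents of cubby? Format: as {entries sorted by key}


Answer: {grani=-746, viviprab=3758/1001}

Derivation:
·→ mathcell.plus(x→38)
·← 38
·→ mathcell.tell()
·← 38
·→ mathcell.begin(x→52)
·← 52
·→ mathcell.reciproc()
·← 1/52
·→ mathcell.plus(x→36/7)
·← 1879/364
·→ mathcell.fold(x→8/11)
·← 3758/1001
·→ cubby.lodge(k→viviprab, v→ANS)
·← nil
·→ cubby.lodge(k→grani, v→-746)
·← nil
·→ cubby.holds(k→behulu)
·← no
·→ mathcell.fold(x→-45)
·← -169110/1001


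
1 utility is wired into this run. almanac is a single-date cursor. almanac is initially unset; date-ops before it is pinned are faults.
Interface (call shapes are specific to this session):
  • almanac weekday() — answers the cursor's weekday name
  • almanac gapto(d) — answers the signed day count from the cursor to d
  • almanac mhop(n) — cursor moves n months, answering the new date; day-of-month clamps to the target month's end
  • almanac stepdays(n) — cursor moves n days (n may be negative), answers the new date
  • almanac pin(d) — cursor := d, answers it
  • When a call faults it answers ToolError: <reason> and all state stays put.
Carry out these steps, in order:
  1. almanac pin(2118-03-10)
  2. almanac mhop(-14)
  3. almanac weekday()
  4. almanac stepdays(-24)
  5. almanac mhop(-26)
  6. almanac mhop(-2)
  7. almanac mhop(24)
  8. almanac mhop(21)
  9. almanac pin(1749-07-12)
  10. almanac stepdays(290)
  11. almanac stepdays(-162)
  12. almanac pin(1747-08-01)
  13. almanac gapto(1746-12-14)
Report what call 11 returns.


;; 1. almanac pin(2118-03-10) -> 2118-03-10
;; 2. almanac mhop(-14) -> 2117-01-10
;; 3. almanac weekday() -> Sunday
;; 4. almanac stepdays(-24) -> 2116-12-17
;; 5. almanac mhop(-26) -> 2114-10-17
;; 6. almanac mhop(-2) -> 2114-08-17
;; 7. almanac mhop(24) -> 2116-08-17
;; 8. almanac mhop(21) -> 2118-05-17
;; 9. almanac pin(1749-07-12) -> 1749-07-12
;; 10. almanac stepdays(290) -> 1750-04-28
;; 11. almanac stepdays(-162) -> 1749-11-17
;; 12. almanac pin(1747-08-01) -> 1747-08-01
;; 13. almanac gapto(1746-12-14) -> -230

Answer: 1749-11-17


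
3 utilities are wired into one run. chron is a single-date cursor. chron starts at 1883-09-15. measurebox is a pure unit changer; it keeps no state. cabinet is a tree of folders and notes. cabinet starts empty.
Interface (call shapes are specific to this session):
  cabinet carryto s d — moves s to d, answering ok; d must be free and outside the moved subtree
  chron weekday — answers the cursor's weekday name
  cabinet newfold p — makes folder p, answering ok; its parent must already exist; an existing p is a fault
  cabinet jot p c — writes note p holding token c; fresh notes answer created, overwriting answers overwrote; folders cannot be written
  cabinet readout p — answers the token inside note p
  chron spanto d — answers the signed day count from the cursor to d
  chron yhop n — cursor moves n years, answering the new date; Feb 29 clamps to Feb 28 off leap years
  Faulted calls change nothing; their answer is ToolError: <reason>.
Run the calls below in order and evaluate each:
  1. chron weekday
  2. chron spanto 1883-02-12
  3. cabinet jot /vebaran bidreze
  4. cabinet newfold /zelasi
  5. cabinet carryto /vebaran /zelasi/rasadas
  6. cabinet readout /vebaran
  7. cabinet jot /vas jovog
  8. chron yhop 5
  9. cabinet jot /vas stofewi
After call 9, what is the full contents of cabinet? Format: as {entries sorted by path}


Answer: {vas=stofewi, zelasi/, zelasi/rasadas=bidreze}

Derivation:
Step: chron weekday[]
Result: Saturday
Step: chron spanto[d: 1883-02-12]
Result: -215
Step: cabinet jot[p: /vebaran; c: bidreze]
Result: created
Step: cabinet newfold[p: /zelasi]
Result: ok
Step: cabinet carryto[s: /vebaran; d: /zelasi/rasadas]
Result: ok
Step: cabinet readout[p: /vebaran]
Result: ToolError: not found
Step: cabinet jot[p: /vas; c: jovog]
Result: created
Step: chron yhop[n: 5]
Result: 1888-09-15
Step: cabinet jot[p: /vas; c: stofewi]
Result: overwrote


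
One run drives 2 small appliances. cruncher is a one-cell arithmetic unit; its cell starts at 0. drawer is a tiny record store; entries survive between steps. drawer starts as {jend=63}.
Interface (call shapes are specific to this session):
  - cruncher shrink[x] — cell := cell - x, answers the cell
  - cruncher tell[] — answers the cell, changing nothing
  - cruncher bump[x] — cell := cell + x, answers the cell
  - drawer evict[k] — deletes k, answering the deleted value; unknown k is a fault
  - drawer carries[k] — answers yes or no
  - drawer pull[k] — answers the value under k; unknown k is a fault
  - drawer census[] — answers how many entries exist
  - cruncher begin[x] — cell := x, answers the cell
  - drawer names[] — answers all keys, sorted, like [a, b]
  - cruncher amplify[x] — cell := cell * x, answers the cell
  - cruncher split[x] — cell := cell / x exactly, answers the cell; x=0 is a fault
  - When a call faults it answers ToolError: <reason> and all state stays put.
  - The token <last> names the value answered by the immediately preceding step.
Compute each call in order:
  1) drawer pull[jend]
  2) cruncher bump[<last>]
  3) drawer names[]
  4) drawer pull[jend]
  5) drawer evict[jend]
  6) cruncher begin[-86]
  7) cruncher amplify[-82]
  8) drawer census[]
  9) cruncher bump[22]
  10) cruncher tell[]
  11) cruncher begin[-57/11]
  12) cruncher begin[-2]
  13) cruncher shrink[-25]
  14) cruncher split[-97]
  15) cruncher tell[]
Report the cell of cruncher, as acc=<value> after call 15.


> drawer pull k=jend
= 63
> cruncher bump x=<last>
= 63
> drawer names
= [jend]
> drawer pull k=jend
= 63
> drawer evict k=jend
= 63
> cruncher begin x=-86
= -86
> cruncher amplify x=-82
= 7052
> drawer census
= 0
> cruncher bump x=22
= 7074
> cruncher tell
= 7074
> cruncher begin x=-57/11
= -57/11
> cruncher begin x=-2
= -2
> cruncher shrink x=-25
= 23
> cruncher split x=-97
= -23/97
> cruncher tell
= -23/97

Answer: acc=-23/97


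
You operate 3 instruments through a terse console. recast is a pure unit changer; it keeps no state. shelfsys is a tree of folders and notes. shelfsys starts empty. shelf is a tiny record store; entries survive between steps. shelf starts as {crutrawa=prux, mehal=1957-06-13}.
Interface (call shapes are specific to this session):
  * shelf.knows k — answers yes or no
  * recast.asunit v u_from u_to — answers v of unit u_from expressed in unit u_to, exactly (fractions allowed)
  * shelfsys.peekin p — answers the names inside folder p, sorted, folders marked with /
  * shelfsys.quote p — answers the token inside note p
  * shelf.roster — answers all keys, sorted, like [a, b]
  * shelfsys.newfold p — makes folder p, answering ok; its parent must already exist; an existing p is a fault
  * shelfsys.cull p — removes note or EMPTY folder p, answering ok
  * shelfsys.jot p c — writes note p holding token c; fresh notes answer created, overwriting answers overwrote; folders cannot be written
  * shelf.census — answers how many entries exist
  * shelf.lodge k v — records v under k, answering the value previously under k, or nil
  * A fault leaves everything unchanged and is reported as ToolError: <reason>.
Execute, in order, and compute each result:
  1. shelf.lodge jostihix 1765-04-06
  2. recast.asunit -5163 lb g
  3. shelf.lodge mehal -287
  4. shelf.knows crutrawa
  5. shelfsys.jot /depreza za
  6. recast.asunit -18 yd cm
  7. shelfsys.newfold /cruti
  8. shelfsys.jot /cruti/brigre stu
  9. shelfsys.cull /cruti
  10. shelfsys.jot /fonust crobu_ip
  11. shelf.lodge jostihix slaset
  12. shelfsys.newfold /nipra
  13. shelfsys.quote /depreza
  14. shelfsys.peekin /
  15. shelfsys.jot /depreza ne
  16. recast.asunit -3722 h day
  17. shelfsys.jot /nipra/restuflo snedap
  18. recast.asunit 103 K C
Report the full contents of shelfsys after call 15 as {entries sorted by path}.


[in] lodge k='jostihix' v='1765-04-06'
= nil
[in] asunit v='-5163' u_from='lb' u_to='g'
= -234189740631/100000
[in] lodge k='mehal' v='-287'
= 1957-06-13
[in] knows k='crutrawa'
= yes
[in] jot p='/depreza' c='za'
= created
[in] asunit v='-18' u_from='yd' u_to='cm'
= -41148/25
[in] newfold p='/cruti'
= ok
[in] jot p='/cruti/brigre' c='stu'
= created
[in] cull p='/cruti'
= ToolError: not empty
[in] jot p='/fonust' c='crobu_ip'
= created
[in] lodge k='jostihix' v='slaset'
= 1765-04-06
[in] newfold p='/nipra'
= ok
[in] quote p='/depreza'
= za
[in] peekin p='/'
= [cruti/, depreza, fonust, nipra/]
[in] jot p='/depreza' c='ne'
= overwrote
[in] asunit v='-3722' u_from='h' u_to='day'
= -1861/12
[in] jot p='/nipra/restuflo' c='snedap'
= created
[in] asunit v='103' u_from='K' u_to='C'
= -3403/20

Answer: {cruti/, cruti/brigre=stu, depreza=ne, fonust=crobu_ip, nipra/}


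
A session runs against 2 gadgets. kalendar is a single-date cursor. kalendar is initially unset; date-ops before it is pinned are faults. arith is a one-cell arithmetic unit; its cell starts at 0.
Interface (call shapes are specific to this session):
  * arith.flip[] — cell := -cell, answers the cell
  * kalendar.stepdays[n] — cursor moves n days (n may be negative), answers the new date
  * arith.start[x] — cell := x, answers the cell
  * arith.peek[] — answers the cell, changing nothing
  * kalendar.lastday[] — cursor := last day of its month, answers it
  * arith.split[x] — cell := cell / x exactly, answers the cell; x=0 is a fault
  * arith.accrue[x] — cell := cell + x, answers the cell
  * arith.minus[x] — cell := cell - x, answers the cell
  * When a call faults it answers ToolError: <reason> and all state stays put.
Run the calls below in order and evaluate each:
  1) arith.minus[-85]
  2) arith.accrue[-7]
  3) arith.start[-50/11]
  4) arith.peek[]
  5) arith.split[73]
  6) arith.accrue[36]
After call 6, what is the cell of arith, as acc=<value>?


→ minus(x: -85)
← 85
→ accrue(x: -7)
← 78
→ start(x: -50/11)
← -50/11
→ peek()
← -50/11
→ split(x: 73)
← -50/803
→ accrue(x: 36)
← 28858/803

Answer: acc=28858/803


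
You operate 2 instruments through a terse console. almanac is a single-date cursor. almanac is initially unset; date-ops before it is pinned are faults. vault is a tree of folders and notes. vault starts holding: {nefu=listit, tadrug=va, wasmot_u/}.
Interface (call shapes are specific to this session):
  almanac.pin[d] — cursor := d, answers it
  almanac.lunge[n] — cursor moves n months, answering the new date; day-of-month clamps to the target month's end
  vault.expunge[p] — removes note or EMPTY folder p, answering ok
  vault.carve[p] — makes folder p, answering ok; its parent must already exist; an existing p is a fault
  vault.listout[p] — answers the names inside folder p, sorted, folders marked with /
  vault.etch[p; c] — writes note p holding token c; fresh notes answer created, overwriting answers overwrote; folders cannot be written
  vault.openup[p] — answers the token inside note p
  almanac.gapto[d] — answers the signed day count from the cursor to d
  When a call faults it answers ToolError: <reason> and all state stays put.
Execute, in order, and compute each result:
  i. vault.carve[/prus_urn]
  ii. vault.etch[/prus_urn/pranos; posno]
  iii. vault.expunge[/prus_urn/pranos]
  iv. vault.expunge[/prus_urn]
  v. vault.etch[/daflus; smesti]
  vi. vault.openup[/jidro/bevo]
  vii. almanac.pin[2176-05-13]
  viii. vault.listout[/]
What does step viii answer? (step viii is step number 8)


# carve(/prus_urn) : ok
# etch(/prus_urn/pranos, posno) : created
# expunge(/prus_urn/pranos) : ok
# expunge(/prus_urn) : ok
# etch(/daflus, smesti) : created
# openup(/jidro/bevo) : ToolError: not found
# pin(2176-05-13) : 2176-05-13
# listout(/) : [daflus, nefu, tadrug, wasmot_u/]

Answer: [daflus, nefu, tadrug, wasmot_u/]


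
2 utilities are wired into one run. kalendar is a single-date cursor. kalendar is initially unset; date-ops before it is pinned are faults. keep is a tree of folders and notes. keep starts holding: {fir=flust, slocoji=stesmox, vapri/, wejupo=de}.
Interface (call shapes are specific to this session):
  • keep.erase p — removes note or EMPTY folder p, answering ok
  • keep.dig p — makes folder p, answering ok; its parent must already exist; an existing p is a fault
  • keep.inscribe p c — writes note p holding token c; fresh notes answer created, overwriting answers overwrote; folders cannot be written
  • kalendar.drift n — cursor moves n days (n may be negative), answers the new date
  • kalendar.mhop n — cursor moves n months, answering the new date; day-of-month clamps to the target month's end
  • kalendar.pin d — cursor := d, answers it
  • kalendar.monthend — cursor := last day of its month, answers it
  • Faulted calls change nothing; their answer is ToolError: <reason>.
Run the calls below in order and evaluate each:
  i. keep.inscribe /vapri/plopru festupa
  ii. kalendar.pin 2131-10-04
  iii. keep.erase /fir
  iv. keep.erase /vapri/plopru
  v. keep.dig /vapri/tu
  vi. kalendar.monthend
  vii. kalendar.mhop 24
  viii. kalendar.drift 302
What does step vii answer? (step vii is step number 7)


;; 1. inscribe(/vapri/plopru, festupa) : created
;; 2. pin(2131-10-04) : 2131-10-04
;; 3. erase(/fir) : ok
;; 4. erase(/vapri/plopru) : ok
;; 5. dig(/vapri/tu) : ok
;; 6. monthend() : 2131-10-31
;; 7. mhop(24) : 2133-10-31
;; 8. drift(302) : 2134-08-29

Answer: 2133-10-31


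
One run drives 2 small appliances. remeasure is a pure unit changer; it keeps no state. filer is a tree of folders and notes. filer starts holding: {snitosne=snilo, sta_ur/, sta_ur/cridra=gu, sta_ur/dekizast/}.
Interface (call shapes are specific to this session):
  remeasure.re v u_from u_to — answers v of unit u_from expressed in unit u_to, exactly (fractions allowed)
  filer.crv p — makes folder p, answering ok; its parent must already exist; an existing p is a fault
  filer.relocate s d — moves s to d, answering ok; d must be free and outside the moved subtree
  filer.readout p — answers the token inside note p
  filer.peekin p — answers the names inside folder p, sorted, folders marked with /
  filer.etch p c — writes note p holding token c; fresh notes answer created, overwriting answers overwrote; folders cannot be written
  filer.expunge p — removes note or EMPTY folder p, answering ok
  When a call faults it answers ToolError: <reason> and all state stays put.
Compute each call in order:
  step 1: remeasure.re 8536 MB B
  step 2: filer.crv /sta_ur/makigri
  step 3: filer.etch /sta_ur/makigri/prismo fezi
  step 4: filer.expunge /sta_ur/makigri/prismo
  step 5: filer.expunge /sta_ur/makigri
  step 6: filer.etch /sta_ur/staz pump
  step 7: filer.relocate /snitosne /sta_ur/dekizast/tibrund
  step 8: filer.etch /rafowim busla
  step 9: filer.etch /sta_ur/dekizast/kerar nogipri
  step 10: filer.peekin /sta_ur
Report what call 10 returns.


Answer: [cridra, dekizast/, staz]

Derivation:
! re(8536, MB, B) ~> 8536000000
! crv(/sta_ur/makigri) ~> ok
! etch(/sta_ur/makigri/prismo, fezi) ~> created
! expunge(/sta_ur/makigri/prismo) ~> ok
! expunge(/sta_ur/makigri) ~> ok
! etch(/sta_ur/staz, pump) ~> created
! relocate(/snitosne, /sta_ur/dekizast/tibrund) ~> ok
! etch(/rafowim, busla) ~> created
! etch(/sta_ur/dekizast/kerar, nogipri) ~> created
! peekin(/sta_ur) ~> [cridra, dekizast/, staz]


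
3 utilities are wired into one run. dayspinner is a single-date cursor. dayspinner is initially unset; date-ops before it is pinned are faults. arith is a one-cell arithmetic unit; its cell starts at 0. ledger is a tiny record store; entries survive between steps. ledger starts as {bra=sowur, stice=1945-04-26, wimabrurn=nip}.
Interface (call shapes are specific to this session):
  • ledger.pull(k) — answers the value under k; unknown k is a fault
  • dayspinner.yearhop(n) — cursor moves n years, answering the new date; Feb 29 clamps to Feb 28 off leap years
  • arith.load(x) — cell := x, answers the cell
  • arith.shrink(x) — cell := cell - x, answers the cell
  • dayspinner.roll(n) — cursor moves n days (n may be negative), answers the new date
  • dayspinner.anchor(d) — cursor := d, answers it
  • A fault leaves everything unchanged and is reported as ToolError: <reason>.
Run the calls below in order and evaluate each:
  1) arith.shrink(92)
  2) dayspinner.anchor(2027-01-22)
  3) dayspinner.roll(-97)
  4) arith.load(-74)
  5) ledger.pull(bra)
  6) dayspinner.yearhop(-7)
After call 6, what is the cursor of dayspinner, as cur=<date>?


Now I run arith.shrink on x→92, — result: -92.
I try dayspinner.anchor on d→2027-01-22, giving 2027-01-22.
I run dayspinner.roll on n→-97, and get 2026-10-17.
Calling arith.load on x→-74, yielding -74.
Now I run ledger.pull on k→bra, which returns sowur.
Now I run dayspinner.yearhop on n→-7, giving 2019-10-17.

Answer: cur=2019-10-17


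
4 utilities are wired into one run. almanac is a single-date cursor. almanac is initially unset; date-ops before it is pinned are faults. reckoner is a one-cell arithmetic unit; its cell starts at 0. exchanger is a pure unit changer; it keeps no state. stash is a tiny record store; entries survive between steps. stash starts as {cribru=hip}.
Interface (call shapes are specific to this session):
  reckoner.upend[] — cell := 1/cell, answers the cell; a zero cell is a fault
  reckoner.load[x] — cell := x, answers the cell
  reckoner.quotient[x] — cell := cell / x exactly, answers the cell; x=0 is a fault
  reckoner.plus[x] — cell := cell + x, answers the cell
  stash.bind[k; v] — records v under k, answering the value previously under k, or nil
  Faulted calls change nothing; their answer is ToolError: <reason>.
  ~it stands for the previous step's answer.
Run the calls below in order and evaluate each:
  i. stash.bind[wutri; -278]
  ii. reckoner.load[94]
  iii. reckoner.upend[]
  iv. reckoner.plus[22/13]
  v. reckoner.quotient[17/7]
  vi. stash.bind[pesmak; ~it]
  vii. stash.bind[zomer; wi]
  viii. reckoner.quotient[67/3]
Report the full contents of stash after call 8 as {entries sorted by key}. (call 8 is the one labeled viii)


Answer: {cribru=hip, pesmak=14567/20774, wutri=-278, zomer=wi}

Derivation:
# 1. stash.bind(k→wutri, v→-278) : nil
# 2. reckoner.load(x→94) : 94
# 3. reckoner.upend() : 1/94
# 4. reckoner.plus(x→22/13) : 2081/1222
# 5. reckoner.quotient(x→17/7) : 14567/20774
# 6. stash.bind(k→pesmak, v→~it) : nil
# 7. stash.bind(k→zomer, v→wi) : nil
# 8. reckoner.quotient(x→67/3) : 43701/1391858


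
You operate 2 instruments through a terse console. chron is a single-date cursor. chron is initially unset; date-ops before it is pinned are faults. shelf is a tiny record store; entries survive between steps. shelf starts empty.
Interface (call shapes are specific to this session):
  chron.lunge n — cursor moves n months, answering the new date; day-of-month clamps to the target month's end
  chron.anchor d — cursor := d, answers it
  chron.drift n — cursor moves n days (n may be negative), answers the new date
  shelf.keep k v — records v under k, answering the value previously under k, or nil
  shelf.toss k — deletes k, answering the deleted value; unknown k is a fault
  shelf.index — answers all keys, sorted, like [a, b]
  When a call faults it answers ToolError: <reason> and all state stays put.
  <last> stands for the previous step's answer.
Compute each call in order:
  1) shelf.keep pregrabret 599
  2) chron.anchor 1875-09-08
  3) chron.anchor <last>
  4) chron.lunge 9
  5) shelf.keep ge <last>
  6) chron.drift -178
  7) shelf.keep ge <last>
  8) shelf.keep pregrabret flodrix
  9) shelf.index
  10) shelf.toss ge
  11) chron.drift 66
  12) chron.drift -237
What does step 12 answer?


-> shelf.keep(k='pregrabret', v='599')
<- nil
-> chron.anchor(d='1875-09-08')
<- 1875-09-08
-> chron.anchor(d='<last>')
<- 1875-09-08
-> chron.lunge(n='9')
<- 1876-06-08
-> shelf.keep(k='ge', v='<last>')
<- nil
-> chron.drift(n='-178')
<- 1875-12-13
-> shelf.keep(k='ge', v='<last>')
<- 1876-06-08
-> shelf.keep(k='pregrabret', v='flodrix')
<- 599
-> shelf.index()
<- [ge, pregrabret]
-> shelf.toss(k='ge')
<- 1875-12-13
-> chron.drift(n='66')
<- 1876-02-17
-> chron.drift(n='-237')
<- 1875-06-25

Answer: 1875-06-25


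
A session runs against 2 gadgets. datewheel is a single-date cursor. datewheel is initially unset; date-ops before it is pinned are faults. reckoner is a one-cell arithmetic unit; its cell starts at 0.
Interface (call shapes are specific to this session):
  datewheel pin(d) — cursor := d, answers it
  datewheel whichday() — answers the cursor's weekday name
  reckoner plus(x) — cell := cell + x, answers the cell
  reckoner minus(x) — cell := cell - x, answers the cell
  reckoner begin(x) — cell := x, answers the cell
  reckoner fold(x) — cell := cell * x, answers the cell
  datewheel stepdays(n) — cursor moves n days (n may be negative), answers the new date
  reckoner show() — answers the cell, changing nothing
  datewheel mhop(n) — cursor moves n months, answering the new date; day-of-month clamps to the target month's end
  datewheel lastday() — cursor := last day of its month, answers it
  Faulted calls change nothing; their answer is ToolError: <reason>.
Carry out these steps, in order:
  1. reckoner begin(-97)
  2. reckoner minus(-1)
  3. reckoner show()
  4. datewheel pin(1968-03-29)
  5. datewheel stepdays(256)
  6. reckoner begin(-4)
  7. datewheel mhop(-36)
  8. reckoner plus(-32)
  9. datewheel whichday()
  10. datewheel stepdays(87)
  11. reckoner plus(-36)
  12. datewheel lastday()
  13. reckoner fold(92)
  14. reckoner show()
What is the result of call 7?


[in] reckoner begin -97
= -97
[in] reckoner minus -1
= -96
[in] reckoner show
= -96
[in] datewheel pin 1968-03-29
= 1968-03-29
[in] datewheel stepdays 256
= 1968-12-10
[in] reckoner begin -4
= -4
[in] datewheel mhop -36
= 1965-12-10
[in] reckoner plus -32
= -36
[in] datewheel whichday
= Friday
[in] datewheel stepdays 87
= 1966-03-07
[in] reckoner plus -36
= -72
[in] datewheel lastday
= 1966-03-31
[in] reckoner fold 92
= -6624
[in] reckoner show
= -6624

Answer: 1965-12-10


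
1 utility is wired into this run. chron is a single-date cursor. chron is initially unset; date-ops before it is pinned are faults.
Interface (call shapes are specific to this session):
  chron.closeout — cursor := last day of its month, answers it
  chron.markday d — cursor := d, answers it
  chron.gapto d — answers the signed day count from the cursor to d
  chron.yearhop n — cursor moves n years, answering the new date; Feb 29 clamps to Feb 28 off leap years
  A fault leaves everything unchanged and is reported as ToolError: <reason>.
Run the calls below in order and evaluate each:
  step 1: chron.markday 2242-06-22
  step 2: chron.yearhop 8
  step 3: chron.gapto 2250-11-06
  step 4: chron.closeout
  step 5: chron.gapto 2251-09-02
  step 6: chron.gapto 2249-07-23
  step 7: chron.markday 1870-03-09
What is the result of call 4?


Answer: 2250-06-30

Derivation:
Step: chron.markday[d='2242-06-22']
Result: 2242-06-22
Step: chron.yearhop[n='8']
Result: 2250-06-22
Step: chron.gapto[d='2250-11-06']
Result: 137
Step: chron.closeout[]
Result: 2250-06-30
Step: chron.gapto[d='2251-09-02']
Result: 429
Step: chron.gapto[d='2249-07-23']
Result: -342
Step: chron.markday[d='1870-03-09']
Result: 1870-03-09


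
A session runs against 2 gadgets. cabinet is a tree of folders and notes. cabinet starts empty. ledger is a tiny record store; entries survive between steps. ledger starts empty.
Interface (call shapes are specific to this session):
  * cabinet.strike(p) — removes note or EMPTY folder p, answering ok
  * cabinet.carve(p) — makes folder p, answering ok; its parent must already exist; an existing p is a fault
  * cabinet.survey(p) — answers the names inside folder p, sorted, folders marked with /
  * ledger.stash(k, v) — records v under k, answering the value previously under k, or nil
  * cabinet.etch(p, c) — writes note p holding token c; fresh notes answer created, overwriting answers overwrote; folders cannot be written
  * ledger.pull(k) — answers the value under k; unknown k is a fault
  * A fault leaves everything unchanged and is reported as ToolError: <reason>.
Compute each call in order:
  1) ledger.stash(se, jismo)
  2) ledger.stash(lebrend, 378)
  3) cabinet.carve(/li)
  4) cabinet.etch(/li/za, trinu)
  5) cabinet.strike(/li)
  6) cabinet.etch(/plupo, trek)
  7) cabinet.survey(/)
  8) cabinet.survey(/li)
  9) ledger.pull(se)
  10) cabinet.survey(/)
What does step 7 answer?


Answer: [li/, plupo]

Derivation:
-- ledger.stash(k='se', v='jismo') -> nil
-- ledger.stash(k='lebrend', v='378') -> nil
-- cabinet.carve(p='/li') -> ok
-- cabinet.etch(p='/li/za', c='trinu') -> created
-- cabinet.strike(p='/li') -> ToolError: not empty
-- cabinet.etch(p='/plupo', c='trek') -> created
-- cabinet.survey(p='/') -> [li/, plupo]
-- cabinet.survey(p='/li') -> [za]
-- ledger.pull(k='se') -> jismo
-- cabinet.survey(p='/') -> [li/, plupo]
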